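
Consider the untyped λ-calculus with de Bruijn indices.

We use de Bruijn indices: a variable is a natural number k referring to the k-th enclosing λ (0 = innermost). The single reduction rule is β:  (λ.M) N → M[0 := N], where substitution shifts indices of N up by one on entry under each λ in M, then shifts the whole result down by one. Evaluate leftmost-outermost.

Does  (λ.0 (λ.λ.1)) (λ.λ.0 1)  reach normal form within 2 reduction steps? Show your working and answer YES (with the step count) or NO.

Answer: YES — reaches normal form λ.0 (λ.λ.1) in 2 ≤ 2 steps

Derivation:
  start: (λ.0 (λ.λ.1)) (λ.λ.0 1)
  step 1: (λ.λ.0 1) (λ.λ.1)
  step 2: λ.0 (λ.λ.1)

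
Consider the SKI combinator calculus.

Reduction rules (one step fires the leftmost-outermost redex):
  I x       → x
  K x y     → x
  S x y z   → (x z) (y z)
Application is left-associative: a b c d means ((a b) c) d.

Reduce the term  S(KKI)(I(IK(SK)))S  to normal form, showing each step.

  start: S(KKI)(I(IK(SK)))S
  [1] KKIS(I(IK(SK))S)
  [2] KS(I(IK(SK))S)
  [3] S

Answer: normal form = S  (in 3 steps)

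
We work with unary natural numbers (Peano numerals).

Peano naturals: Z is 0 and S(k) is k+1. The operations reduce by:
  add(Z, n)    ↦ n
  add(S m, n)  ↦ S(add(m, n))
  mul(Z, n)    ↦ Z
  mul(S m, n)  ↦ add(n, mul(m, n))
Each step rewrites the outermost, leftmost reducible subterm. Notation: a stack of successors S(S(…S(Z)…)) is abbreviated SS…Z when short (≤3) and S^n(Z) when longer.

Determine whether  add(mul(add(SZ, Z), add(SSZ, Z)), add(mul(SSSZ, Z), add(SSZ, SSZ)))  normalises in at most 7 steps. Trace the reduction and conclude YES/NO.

Answer: NO — after 7 steps the term is S(add(S(add(add(Z, Z), mul(add(Z, Z), add(SSZ, Z)))), add(mul(SSSZ, Z), add(SSZ, SSZ)))), not yet normal

Reduction:
  start: add(mul(add(SZ, Z), add(SSZ, Z)), add(mul(SSSZ, Z), add(SSZ, SSZ)))
  step 1: add(mul(S(add(Z, Z)), add(SSZ, Z)), add(mul(SSSZ, Z), add(SSZ, SSZ)))
  step 2: add(add(add(SSZ, Z), mul(add(Z, Z), add(SSZ, Z))), add(mul(SSSZ, Z), add(SSZ, SSZ)))
  step 3: add(add(S(add(SZ, Z)), mul(add(Z, Z), add(SSZ, Z))), add(mul(SSSZ, Z), add(SSZ, SSZ)))
  step 4: add(S(add(add(SZ, Z), mul(add(Z, Z), add(SSZ, Z)))), add(mul(SSSZ, Z), add(SSZ, SSZ)))
  step 5: S(add(add(add(SZ, Z), mul(add(Z, Z), add(SSZ, Z))), add(mul(SSSZ, Z), add(SSZ, SSZ))))
  step 6: S(add(add(S(add(Z, Z)), mul(add(Z, Z), add(SSZ, Z))), add(mul(SSSZ, Z), add(SSZ, SSZ))))
  step 7: S(add(S(add(add(Z, Z), mul(add(Z, Z), add(SSZ, Z)))), add(mul(SSSZ, Z), add(SSZ, SSZ))))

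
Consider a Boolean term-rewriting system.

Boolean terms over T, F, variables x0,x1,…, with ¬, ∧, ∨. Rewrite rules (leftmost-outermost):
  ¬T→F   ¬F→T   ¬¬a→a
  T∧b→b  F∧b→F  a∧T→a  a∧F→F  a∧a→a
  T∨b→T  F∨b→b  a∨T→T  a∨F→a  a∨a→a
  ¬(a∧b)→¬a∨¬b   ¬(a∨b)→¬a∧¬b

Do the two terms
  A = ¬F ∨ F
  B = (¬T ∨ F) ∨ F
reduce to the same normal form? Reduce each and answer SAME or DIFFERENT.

Answer: DIFFERENT — A ⇓ T, B ⇓ F

Derivation:
Term A:
  start: ¬F ∨ F
  step 1: ¬F
  step 2: T

Term B:
  start: (¬T ∨ F) ∨ F
  step 1: ¬T ∨ F
  step 2: ¬T
  step 3: F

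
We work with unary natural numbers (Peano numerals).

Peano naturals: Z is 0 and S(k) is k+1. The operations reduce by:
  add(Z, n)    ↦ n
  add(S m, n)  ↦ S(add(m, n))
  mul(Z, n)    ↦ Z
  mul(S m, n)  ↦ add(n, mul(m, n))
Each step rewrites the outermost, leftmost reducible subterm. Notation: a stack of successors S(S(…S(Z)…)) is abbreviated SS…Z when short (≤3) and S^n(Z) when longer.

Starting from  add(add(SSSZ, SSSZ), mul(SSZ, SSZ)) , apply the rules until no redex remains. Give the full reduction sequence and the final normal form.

Answer: normal form = S^10(Z)  (in 20 steps)

Reduction:
  start: add(add(SSSZ, SSSZ), mul(SSZ, SSZ))
  →1  add(S(add(SSZ, SSSZ)), mul(SSZ, SSZ))
  →2  S(add(add(SSZ, SSSZ), mul(SSZ, SSZ)))
  →3  S(add(S(add(SZ, SSSZ)), mul(SSZ, SSZ)))
  →4  S(S(add(add(SZ, SSSZ), mul(SSZ, SSZ))))
  →5  S(S(add(S(add(Z, SSSZ)), mul(SSZ, SSZ))))
  →6  S(S(S(add(add(Z, SSSZ), mul(SSZ, SSZ)))))
  →7  S(S(S(add(SSSZ, mul(SSZ, SSZ)))))
  →8  S(S(S(S(add(SSZ, mul(SSZ, SSZ))))))
  →9  S(S(S(S(S(add(SZ, mul(SSZ, SSZ)))))))
  →10  S(S(S(S(S(S(add(Z, mul(SSZ, SSZ))))))))
  →11  S(S(S(S(S(S(mul(SSZ, SSZ)))))))
  →12  S(S(S(S(S(S(add(SSZ, mul(SZ, SSZ))))))))
  →13  S(S(S(S(S(S(S(add(SZ, mul(SZ, SSZ)))))))))
  →14  S(S(S(S(S(S(S(S(add(Z, mul(SZ, SSZ))))))))))
  →15  S(S(S(S(S(S(S(S(mul(SZ, SSZ)))))))))
  →16  S(S(S(S(S(S(S(S(add(SSZ, mul(Z, SSZ))))))))))
  →17  S(S(S(S(S(S(S(S(S(add(SZ, mul(Z, SSZ)))))))))))
  →18  S(S(S(S(S(S(S(S(S(S(add(Z, mul(Z, SSZ))))))))))))
  →19  S(S(S(S(S(S(S(S(S(S(mul(Z, SSZ)))))))))))
  →20  S^10(Z)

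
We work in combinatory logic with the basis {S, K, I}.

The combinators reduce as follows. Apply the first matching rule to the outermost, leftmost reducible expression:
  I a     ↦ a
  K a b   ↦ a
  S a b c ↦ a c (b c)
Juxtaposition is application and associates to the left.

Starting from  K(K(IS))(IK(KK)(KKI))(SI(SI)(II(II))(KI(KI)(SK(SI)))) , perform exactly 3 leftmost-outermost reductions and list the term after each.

  start: K(K(IS))(IK(KK)(KKI))(SI(SI)(II(II))(KI(KI)(SK(SI))))
  →1  K(IS)(SI(SI)(II(II))(KI(KI)(SK(SI))))
  →2  IS
  →3  S

Answer: after 3 steps: S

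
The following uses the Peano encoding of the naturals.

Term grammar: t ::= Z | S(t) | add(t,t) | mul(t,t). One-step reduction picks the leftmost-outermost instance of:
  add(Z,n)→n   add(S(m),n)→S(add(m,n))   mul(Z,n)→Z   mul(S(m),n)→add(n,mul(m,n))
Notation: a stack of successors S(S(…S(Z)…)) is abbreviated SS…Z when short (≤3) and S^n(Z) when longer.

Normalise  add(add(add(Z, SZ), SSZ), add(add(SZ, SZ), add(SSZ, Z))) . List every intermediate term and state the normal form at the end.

  start: add(add(add(Z, SZ), SSZ), add(add(SZ, SZ), add(SSZ, Z)))
  step 1: add(add(SZ, SSZ), add(add(SZ, SZ), add(SSZ, Z)))
  step 2: add(S(add(Z, SSZ)), add(add(SZ, SZ), add(SSZ, Z)))
  step 3: S(add(add(Z, SSZ), add(add(SZ, SZ), add(SSZ, Z))))
  step 4: S(add(SSZ, add(add(SZ, SZ), add(SSZ, Z))))
  step 5: S(S(add(SZ, add(add(SZ, SZ), add(SSZ, Z)))))
  step 6: S(S(S(add(Z, add(add(SZ, SZ), add(SSZ, Z))))))
  step 7: S(S(S(add(add(SZ, SZ), add(SSZ, Z)))))
  step 8: S(S(S(add(S(add(Z, SZ)), add(SSZ, Z)))))
  step 9: S(S(S(S(add(add(Z, SZ), add(SSZ, Z))))))
  step 10: S(S(S(S(add(SZ, add(SSZ, Z))))))
  step 11: S(S(S(S(S(add(Z, add(SSZ, Z)))))))
  step 12: S(S(S(S(S(add(SSZ, Z))))))
  step 13: S(S(S(S(S(S(add(SZ, Z)))))))
  step 14: S(S(S(S(S(S(S(add(Z, Z))))))))
  step 15: S^7(Z)

Answer: normal form = S^7(Z)  (in 15 steps)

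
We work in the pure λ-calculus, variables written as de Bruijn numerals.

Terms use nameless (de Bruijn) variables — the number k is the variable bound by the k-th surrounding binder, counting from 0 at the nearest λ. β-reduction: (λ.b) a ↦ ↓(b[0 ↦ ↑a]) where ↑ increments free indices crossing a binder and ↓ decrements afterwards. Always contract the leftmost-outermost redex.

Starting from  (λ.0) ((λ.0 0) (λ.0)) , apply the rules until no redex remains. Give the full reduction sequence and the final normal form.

  start: (λ.0) ((λ.0 0) (λ.0))
  [1] (λ.0 0) (λ.0)
  [2] (λ.0) (λ.0)
  [3] λ.0

Answer: normal form = λ.0  (in 3 steps)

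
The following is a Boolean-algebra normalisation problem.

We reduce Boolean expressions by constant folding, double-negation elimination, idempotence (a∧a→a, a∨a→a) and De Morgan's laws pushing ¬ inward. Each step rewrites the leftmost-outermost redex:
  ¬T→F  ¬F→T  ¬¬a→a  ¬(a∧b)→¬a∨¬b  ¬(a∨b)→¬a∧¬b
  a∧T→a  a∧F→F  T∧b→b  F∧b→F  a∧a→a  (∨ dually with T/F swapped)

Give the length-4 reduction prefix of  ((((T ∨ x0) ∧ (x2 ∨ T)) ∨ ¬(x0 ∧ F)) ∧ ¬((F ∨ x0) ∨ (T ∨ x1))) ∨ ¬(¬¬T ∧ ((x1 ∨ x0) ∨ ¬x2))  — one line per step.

  start: ((((T ∨ x0) ∧ (x2 ∨ T)) ∨ ¬(x0 ∧ F)) ∧ ¬((F ∨ x0) ∨ (T ∨ x1))) ∨ ¬(¬¬T ∧ ((x1 ∨ x0) ∨ ¬x2))
  [1] (((T ∧ (x2 ∨ T)) ∨ ¬(x0 ∧ F)) ∧ ¬((F ∨ x0) ∨ (T ∨ x1))) ∨ ¬(¬¬T ∧ ((x1 ∨ x0) ∨ ¬x2))
  [2] (((x2 ∨ T) ∨ ¬(x0 ∧ F)) ∧ ¬((F ∨ x0) ∨ (T ∨ x1))) ∨ ¬(¬¬T ∧ ((x1 ∨ x0) ∨ ¬x2))
  [3] ((T ∨ ¬(x0 ∧ F)) ∧ ¬((F ∨ x0) ∨ (T ∨ x1))) ∨ ¬(¬¬T ∧ ((x1 ∨ x0) ∨ ¬x2))
  [4] (T ∧ ¬((F ∨ x0) ∨ (T ∨ x1))) ∨ ¬(¬¬T ∧ ((x1 ∨ x0) ∨ ¬x2))

Answer: after 4 steps: (T ∧ ¬((F ∨ x0) ∨ (T ∨ x1))) ∨ ¬(¬¬T ∧ ((x1 ∨ x0) ∨ ¬x2))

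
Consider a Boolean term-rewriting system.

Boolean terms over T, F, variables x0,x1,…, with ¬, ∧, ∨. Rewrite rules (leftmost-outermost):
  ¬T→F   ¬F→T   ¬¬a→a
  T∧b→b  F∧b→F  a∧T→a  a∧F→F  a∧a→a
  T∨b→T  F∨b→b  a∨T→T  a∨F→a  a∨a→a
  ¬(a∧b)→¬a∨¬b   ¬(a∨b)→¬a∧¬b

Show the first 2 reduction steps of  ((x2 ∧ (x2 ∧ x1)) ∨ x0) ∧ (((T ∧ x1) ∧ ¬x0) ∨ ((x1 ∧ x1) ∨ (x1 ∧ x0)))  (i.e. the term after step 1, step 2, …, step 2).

Answer: after 2 steps: ((x2 ∧ (x2 ∧ x1)) ∨ x0) ∧ ((x1 ∧ ¬x0) ∨ (x1 ∨ (x1 ∧ x0)))

Working:
  start: ((x2 ∧ (x2 ∧ x1)) ∨ x0) ∧ (((T ∧ x1) ∧ ¬x0) ∨ ((x1 ∧ x1) ∨ (x1 ∧ x0)))
  [1] ((x2 ∧ (x2 ∧ x1)) ∨ x0) ∧ ((x1 ∧ ¬x0) ∨ ((x1 ∧ x1) ∨ (x1 ∧ x0)))
  [2] ((x2 ∧ (x2 ∧ x1)) ∨ x0) ∧ ((x1 ∧ ¬x0) ∨ (x1 ∨ (x1 ∧ x0)))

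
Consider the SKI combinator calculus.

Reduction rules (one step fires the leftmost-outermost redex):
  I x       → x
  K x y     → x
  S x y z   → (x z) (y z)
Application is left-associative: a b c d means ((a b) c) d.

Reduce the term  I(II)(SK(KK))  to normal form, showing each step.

Answer: normal form = SK(KK)  (in 3 steps)

Working:
  start: I(II)(SK(KK))
  step 1: II(SK(KK))
  step 2: I(SK(KK))
  step 3: SK(KK)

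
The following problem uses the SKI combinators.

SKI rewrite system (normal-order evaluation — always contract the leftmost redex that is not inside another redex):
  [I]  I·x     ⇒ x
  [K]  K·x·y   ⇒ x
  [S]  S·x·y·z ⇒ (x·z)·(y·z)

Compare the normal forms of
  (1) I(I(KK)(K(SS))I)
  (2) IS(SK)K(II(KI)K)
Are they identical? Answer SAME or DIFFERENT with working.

Answer: SAME — A ⇓ KI, B ⇓ KI

Derivation:
Term A:
  start: I(I(KK)(K(SS))I)
  [1] I(KK)(K(SS))I
  [2] KK(K(SS))I
  [3] KI

Term B:
  start: IS(SK)K(II(KI)K)
  [1] S(SK)K(II(KI)K)
  [2] SK(II(KI)K)(K(II(KI)K))
  [3] K(K(II(KI)K))(II(KI)K(K(II(KI)K)))
  [4] K(II(KI)K)
  [5] K(I(KI)K)
  [6] K(KIK)
  [7] KI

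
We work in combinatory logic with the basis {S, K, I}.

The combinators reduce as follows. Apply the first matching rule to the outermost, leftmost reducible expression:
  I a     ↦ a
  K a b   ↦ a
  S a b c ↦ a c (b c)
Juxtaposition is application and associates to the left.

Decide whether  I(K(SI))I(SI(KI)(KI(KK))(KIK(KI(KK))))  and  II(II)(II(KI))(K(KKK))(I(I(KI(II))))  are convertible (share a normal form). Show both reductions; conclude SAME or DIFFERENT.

Term A:
  start: I(K(SI))I(SI(KI)(KI(KK))(KIK(KI(KK))))
  [1] K(SI)I(SI(KI)(KI(KK))(KIK(KI(KK))))
  [2] SI(SI(KI)(KI(KK))(KIK(KI(KK))))
  [3] SI(I(KI(KK))(KI(KI(KK)))(KIK(KI(KK))))
  [4] SI(KI(KK)(KI(KI(KK)))(KIK(KI(KK))))
  [5] SI(I(KI(KI(KK)))(KIK(KI(KK))))
  [6] SI(KI(KI(KK))(KIK(KI(KK))))
  [7] SI(I(KIK(KI(KK))))
  [8] SI(KIK(KI(KK)))
  [9] SI(I(KI(KK)))
  [10] SI(KI(KK))
  [11] SII

Term B:
  start: II(II)(II(KI))(K(KKK))(I(I(KI(II))))
  [1] I(II)(II(KI))(K(KKK))(I(I(KI(II))))
  [2] II(II(KI))(K(KKK))(I(I(KI(II))))
  [3] I(II(KI))(K(KKK))(I(I(KI(II))))
  [4] II(KI)(K(KKK))(I(I(KI(II))))
  [5] I(KI)(K(KKK))(I(I(KI(II))))
  [6] KI(K(KKK))(I(I(KI(II))))
  [7] I(I(I(KI(II))))
  [8] I(I(KI(II)))
  [9] I(KI(II))
  [10] KI(II)
  [11] I

Answer: DIFFERENT — A ⇓ SII, B ⇓ I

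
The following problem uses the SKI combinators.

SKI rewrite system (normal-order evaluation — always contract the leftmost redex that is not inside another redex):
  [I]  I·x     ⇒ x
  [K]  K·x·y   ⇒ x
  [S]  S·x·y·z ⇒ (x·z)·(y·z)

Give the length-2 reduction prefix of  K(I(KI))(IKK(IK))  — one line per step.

Answer: after 2 steps: KI

Derivation:
  start: K(I(KI))(IKK(IK))
  [1] I(KI)
  [2] KI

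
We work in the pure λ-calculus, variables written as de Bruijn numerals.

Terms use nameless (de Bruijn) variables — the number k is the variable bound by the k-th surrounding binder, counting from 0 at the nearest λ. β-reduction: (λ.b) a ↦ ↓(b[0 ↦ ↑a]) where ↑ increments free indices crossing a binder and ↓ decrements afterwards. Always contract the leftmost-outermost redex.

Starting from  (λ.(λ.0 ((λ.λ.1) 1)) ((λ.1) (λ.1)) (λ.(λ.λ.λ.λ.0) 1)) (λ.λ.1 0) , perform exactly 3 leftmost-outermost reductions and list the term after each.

  start: (λ.(λ.0 ((λ.λ.1) 1)) ((λ.1) (λ.1)) (λ.(λ.λ.λ.λ.0) 1)) (λ.λ.1 0)
  [1] (λ.0 ((λ.λ.1) (λ.λ.1 0))) ((λ.λ.λ.1 0) (λ.λ.λ.1 0)) (λ.(λ.λ.λ.λ.0) (λ.λ.1 0))
  [2] (λ.λ.λ.1 0) (λ.λ.λ.1 0) ((λ.λ.1) (λ.λ.1 0)) (λ.(λ.λ.λ.λ.0) (λ.λ.1 0))
  [3] (λ.λ.1 0) ((λ.λ.1) (λ.λ.1 0)) (λ.(λ.λ.λ.λ.0) (λ.λ.1 0))

Answer: after 3 steps: (λ.λ.1 0) ((λ.λ.1) (λ.λ.1 0)) (λ.(λ.λ.λ.λ.0) (λ.λ.1 0))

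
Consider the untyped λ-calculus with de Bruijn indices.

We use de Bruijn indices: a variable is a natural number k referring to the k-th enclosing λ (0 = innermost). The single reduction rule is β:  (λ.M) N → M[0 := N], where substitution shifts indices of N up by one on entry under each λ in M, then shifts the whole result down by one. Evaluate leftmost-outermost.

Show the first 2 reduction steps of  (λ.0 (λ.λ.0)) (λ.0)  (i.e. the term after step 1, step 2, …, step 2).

Answer: after 2 steps: λ.λ.0

Working:
  start: (λ.0 (λ.λ.0)) (λ.0)
  [1] (λ.0) (λ.λ.0)
  [2] λ.λ.0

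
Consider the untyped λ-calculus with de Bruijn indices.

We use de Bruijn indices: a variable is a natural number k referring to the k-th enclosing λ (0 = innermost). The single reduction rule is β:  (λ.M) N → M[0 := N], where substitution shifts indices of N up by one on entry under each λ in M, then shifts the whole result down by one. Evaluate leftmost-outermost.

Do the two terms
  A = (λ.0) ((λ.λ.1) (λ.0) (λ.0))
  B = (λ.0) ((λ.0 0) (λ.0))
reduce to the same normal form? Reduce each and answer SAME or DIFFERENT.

Term A:
  start: (λ.0) ((λ.λ.1) (λ.0) (λ.0))
  [1] (λ.λ.1) (λ.0) (λ.0)
  [2] (λ.λ.0) (λ.0)
  [3] λ.0

Term B:
  start: (λ.0) ((λ.0 0) (λ.0))
  [1] (λ.0 0) (λ.0)
  [2] (λ.0) (λ.0)
  [3] λ.0

Answer: SAME — A ⇓ λ.0, B ⇓ λ.0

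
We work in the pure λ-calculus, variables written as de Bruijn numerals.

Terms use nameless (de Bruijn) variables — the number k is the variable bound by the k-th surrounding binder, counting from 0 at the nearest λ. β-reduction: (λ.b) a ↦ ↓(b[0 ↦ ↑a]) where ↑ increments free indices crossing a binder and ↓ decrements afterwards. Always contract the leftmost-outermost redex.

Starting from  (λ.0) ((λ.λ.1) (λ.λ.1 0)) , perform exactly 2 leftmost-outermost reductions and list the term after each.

  start: (λ.0) ((λ.λ.1) (λ.λ.1 0))
  [1] (λ.λ.1) (λ.λ.1 0)
  [2] λ.λ.λ.1 0

Answer: after 2 steps: λ.λ.λ.1 0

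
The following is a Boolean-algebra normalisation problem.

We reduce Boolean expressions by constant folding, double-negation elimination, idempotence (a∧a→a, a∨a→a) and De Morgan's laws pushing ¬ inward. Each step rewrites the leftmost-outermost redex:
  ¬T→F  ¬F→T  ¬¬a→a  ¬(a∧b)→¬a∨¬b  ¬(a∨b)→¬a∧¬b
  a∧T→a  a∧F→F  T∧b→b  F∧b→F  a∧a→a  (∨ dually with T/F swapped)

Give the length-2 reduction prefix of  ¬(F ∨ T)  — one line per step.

Answer: after 2 steps: T ∧ ¬T

Reduction:
  start: ¬(F ∨ T)
  →1  ¬F ∧ ¬T
  →2  T ∧ ¬T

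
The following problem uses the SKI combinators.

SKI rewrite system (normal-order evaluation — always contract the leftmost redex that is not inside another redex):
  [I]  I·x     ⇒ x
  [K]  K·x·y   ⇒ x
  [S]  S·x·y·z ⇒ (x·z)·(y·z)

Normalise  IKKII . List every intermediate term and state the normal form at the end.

Answer: normal form = KI  (in 2 steps)

Reduction:
  start: IKKII
  →1  KKII
  →2  KI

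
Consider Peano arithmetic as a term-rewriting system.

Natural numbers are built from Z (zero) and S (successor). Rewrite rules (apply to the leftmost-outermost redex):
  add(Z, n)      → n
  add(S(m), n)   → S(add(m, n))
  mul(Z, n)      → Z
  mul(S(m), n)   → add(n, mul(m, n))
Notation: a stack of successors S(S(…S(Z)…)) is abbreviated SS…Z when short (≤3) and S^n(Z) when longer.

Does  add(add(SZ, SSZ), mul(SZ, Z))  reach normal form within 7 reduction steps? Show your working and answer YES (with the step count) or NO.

Answer: NO — after 7 steps the term is S(S(S(add(Z, mul(Z, Z))))), not yet normal

Working:
  start: add(add(SZ, SSZ), mul(SZ, Z))
  →1  add(S(add(Z, SSZ)), mul(SZ, Z))
  →2  S(add(add(Z, SSZ), mul(SZ, Z)))
  →3  S(add(SSZ, mul(SZ, Z)))
  →4  S(S(add(SZ, mul(SZ, Z))))
  →5  S(S(S(add(Z, mul(SZ, Z)))))
  →6  S(S(S(mul(SZ, Z))))
  →7  S(S(S(add(Z, mul(Z, Z)))))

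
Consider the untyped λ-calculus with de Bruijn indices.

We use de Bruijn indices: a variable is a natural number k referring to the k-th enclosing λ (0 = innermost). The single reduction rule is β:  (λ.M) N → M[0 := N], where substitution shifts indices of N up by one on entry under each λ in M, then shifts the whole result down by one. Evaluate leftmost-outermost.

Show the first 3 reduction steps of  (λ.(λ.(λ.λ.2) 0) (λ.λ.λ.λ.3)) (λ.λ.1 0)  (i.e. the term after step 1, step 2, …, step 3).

Answer: after 3 steps: λ.λ.λ.λ.λ.3

Derivation:
  start: (λ.(λ.(λ.λ.2) 0) (λ.λ.λ.λ.3)) (λ.λ.1 0)
  →1  (λ.(λ.λ.2) 0) (λ.λ.λ.λ.3)
  →2  (λ.λ.λ.λ.λ.λ.3) (λ.λ.λ.λ.3)
  →3  λ.λ.λ.λ.λ.3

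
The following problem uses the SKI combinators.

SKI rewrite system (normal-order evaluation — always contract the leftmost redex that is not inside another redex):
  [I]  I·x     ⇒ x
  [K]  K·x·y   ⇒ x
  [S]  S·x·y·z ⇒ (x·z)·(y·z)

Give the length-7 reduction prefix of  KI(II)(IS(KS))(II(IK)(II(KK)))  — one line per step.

Answer: after 7 steps: S(KS)(K(I(KK)))

Working:
  start: KI(II)(IS(KS))(II(IK)(II(KK)))
  step 1: I(IS(KS))(II(IK)(II(KK)))
  step 2: IS(KS)(II(IK)(II(KK)))
  step 3: S(KS)(II(IK)(II(KK)))
  step 4: S(KS)(I(IK)(II(KK)))
  step 5: S(KS)(IK(II(KK)))
  step 6: S(KS)(K(II(KK)))
  step 7: S(KS)(K(I(KK)))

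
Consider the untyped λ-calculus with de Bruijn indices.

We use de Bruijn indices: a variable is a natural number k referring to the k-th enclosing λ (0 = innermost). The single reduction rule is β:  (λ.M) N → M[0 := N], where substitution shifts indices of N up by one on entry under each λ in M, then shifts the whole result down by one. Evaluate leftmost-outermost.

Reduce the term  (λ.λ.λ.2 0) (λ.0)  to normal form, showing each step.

  start: (λ.λ.λ.2 0) (λ.0)
  [1] λ.λ.(λ.0) 0
  [2] λ.λ.0

Answer: normal form = λ.λ.0  (in 2 steps)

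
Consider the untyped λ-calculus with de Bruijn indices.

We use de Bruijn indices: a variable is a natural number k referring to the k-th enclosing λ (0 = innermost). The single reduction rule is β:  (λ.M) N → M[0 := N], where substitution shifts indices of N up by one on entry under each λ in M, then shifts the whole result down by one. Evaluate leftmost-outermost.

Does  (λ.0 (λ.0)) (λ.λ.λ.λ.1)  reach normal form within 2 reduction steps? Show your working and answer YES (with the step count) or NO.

Answer: YES — reaches normal form λ.λ.λ.1 in 2 ≤ 2 steps

Derivation:
  start: (λ.0 (λ.0)) (λ.λ.λ.λ.1)
  step 1: (λ.λ.λ.λ.1) (λ.0)
  step 2: λ.λ.λ.1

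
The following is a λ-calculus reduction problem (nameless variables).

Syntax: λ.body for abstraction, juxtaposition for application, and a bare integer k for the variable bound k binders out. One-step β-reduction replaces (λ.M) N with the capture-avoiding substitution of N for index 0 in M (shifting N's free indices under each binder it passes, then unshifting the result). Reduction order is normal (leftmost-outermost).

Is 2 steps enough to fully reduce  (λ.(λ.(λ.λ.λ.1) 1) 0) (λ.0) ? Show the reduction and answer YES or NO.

Answer: NO — after 2 steps the term is (λ.λ.λ.1) (λ.0), not yet normal

Working:
  start: (λ.(λ.(λ.λ.λ.1) 1) 0) (λ.0)
  [1] (λ.(λ.λ.λ.1) (λ.0)) (λ.0)
  [2] (λ.λ.λ.1) (λ.0)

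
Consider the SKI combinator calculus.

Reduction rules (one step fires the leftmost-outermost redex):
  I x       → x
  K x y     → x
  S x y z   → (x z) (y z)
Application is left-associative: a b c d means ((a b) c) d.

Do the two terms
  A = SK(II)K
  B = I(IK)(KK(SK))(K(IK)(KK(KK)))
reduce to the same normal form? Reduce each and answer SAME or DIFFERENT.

Term A:
  start: SK(II)K
  [1] KK(IIK)
  [2] K

Term B:
  start: I(IK)(KK(SK))(K(IK)(KK(KK)))
  [1] IK(KK(SK))(K(IK)(KK(KK)))
  [2] K(KK(SK))(K(IK)(KK(KK)))
  [3] KK(SK)
  [4] K

Answer: SAME — A ⇓ K, B ⇓ K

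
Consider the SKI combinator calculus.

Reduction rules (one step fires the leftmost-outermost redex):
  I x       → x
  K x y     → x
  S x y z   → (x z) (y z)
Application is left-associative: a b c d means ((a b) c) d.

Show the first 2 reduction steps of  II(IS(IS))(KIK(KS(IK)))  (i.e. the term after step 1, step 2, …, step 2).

  start: II(IS(IS))(KIK(KS(IK)))
  →1  I(IS(IS))(KIK(KS(IK)))
  →2  IS(IS)(KIK(KS(IK)))

Answer: after 2 steps: IS(IS)(KIK(KS(IK)))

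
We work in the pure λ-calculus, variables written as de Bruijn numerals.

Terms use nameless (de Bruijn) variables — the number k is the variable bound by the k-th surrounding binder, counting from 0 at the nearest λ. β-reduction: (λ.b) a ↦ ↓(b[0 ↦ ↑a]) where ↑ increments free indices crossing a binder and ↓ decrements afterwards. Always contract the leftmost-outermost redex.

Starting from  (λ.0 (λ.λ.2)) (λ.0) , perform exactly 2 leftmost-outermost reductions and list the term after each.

Answer: after 2 steps: λ.λ.λ.0

Derivation:
  start: (λ.0 (λ.λ.2)) (λ.0)
  →1  (λ.0) (λ.λ.λ.0)
  →2  λ.λ.λ.0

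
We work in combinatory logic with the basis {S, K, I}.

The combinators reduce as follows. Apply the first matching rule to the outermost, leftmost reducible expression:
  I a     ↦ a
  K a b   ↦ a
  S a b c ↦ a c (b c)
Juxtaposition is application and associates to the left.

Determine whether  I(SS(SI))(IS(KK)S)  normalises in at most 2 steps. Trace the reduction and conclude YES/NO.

Answer: NO — after 2 steps the term is S(IS(KK)S)(SI(IS(KK)S)), not yet normal

Working:
  start: I(SS(SI))(IS(KK)S)
  step 1: SS(SI)(IS(KK)S)
  step 2: S(IS(KK)S)(SI(IS(KK)S))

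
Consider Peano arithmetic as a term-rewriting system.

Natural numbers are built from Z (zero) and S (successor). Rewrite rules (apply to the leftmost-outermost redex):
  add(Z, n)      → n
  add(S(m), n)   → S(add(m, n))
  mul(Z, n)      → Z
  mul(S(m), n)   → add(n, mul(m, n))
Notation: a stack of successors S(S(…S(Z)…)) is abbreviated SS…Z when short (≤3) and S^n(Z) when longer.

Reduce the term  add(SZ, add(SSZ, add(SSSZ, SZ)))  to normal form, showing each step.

Answer: normal form = S^7(Z)  (in 9 steps)

Working:
  start: add(SZ, add(SSZ, add(SSSZ, SZ)))
  →1  S(add(Z, add(SSZ, add(SSSZ, SZ))))
  →2  S(add(SSZ, add(SSSZ, SZ)))
  →3  S(S(add(SZ, add(SSSZ, SZ))))
  →4  S(S(S(add(Z, add(SSSZ, SZ)))))
  →5  S(S(S(add(SSSZ, SZ))))
  →6  S(S(S(S(add(SSZ, SZ)))))
  →7  S(S(S(S(S(add(SZ, SZ))))))
  →8  S(S(S(S(S(S(add(Z, SZ)))))))
  →9  S^7(Z)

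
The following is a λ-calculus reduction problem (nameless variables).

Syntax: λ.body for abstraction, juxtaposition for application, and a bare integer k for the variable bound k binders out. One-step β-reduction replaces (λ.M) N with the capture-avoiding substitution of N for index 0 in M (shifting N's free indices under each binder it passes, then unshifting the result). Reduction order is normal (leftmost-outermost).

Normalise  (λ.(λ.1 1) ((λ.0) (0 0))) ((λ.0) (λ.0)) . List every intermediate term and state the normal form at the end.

Answer: normal form = λ.0  (in 5 steps)

Derivation:
  start: (λ.(λ.1 1) ((λ.0) (0 0))) ((λ.0) (λ.0))
  →1  (λ.(λ.0) (λ.0) ((λ.0) (λ.0))) ((λ.0) ((λ.0) (λ.0) ((λ.0) (λ.0))))
  →2  (λ.0) (λ.0) ((λ.0) (λ.0))
  →3  (λ.0) ((λ.0) (λ.0))
  →4  (λ.0) (λ.0)
  →5  λ.0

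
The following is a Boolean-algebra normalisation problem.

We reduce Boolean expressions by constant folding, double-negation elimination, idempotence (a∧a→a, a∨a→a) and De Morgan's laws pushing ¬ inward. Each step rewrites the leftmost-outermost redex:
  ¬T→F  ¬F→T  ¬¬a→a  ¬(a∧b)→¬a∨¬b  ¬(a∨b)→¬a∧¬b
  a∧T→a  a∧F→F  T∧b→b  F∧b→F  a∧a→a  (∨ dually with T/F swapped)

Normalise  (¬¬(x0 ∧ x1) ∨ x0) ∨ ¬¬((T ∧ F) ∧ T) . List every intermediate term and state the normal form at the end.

  start: (¬¬(x0 ∧ x1) ∨ x0) ∨ ¬¬((T ∧ F) ∧ T)
  step 1: ((x0 ∧ x1) ∨ x0) ∨ ¬¬((T ∧ F) ∧ T)
  step 2: ((x0 ∧ x1) ∨ x0) ∨ ((T ∧ F) ∧ T)
  step 3: ((x0 ∧ x1) ∨ x0) ∨ (T ∧ F)
  step 4: ((x0 ∧ x1) ∨ x0) ∨ F
  step 5: (x0 ∧ x1) ∨ x0

Answer: normal form = (x0 ∧ x1) ∨ x0  (in 5 steps)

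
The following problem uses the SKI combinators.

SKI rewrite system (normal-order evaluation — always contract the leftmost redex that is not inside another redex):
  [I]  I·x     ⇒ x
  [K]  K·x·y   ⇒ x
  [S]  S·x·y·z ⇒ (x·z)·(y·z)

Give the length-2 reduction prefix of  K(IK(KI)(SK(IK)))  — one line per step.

  start: K(IK(KI)(SK(IK)))
  →1  K(K(KI)(SK(IK)))
  →2  K(KI)

Answer: after 2 steps: K(KI)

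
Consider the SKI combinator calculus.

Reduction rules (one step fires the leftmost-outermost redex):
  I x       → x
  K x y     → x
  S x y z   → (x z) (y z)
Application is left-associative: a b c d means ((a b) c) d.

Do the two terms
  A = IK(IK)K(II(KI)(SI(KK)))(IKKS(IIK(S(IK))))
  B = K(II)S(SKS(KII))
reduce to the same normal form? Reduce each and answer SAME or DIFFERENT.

Answer: SAME — A ⇓ I, B ⇓ I

Working:
Term A:
  start: IK(IK)K(II(KI)(SI(KK)))(IKKS(IIK(S(IK))))
  →1  K(IK)K(II(KI)(SI(KK)))(IKKS(IIK(S(IK))))
  →2  IK(II(KI)(SI(KK)))(IKKS(IIK(S(IK))))
  →3  K(II(KI)(SI(KK)))(IKKS(IIK(S(IK))))
  →4  II(KI)(SI(KK))
  →5  I(KI)(SI(KK))
  →6  KI(SI(KK))
  →7  I

Term B:
  start: K(II)S(SKS(KII))
  →1  II(SKS(KII))
  →2  I(SKS(KII))
  →3  SKS(KII)
  →4  K(KII)(S(KII))
  →5  KII
  →6  I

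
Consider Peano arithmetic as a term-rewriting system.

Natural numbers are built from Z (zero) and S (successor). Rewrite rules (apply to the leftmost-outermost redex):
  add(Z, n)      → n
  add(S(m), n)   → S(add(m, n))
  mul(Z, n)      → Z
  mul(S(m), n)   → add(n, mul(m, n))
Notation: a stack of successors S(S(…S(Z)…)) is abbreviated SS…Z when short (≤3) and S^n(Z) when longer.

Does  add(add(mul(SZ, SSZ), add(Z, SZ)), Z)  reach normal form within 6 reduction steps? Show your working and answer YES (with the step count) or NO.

  start: add(add(mul(SZ, SSZ), add(Z, SZ)), Z)
  [1] add(add(add(SSZ, mul(Z, SSZ)), add(Z, SZ)), Z)
  [2] add(add(S(add(SZ, mul(Z, SSZ))), add(Z, SZ)), Z)
  [3] add(S(add(add(SZ, mul(Z, SSZ)), add(Z, SZ))), Z)
  [4] S(add(add(add(SZ, mul(Z, SSZ)), add(Z, SZ)), Z))
  [5] S(add(add(S(add(Z, mul(Z, SSZ))), add(Z, SZ)), Z))
  [6] S(add(S(add(add(Z, mul(Z, SSZ)), add(Z, SZ))), Z))

Answer: NO — after 6 steps the term is S(add(S(add(add(Z, mul(Z, SSZ)), add(Z, SZ))), Z)), not yet normal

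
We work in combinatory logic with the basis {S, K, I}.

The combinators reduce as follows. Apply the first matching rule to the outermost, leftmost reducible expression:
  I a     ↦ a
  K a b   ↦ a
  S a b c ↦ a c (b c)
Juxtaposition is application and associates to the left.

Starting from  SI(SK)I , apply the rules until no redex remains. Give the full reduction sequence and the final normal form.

Answer: normal form = SKI  (in 3 steps)

Working:
  start: SI(SK)I
  →1  II(SKI)
  →2  I(SKI)
  →3  SKI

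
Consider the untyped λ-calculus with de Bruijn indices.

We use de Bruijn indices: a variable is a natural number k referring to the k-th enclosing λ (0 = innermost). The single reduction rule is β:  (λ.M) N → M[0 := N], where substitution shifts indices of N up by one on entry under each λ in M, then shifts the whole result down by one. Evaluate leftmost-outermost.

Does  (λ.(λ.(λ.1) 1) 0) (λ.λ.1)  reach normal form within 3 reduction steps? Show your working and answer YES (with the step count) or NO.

  start: (λ.(λ.(λ.1) 1) 0) (λ.λ.1)
  step 1: (λ.(λ.1) (λ.λ.1)) (λ.λ.1)
  step 2: (λ.λ.λ.1) (λ.λ.1)
  step 3: λ.λ.1

Answer: YES — reaches normal form λ.λ.1 in 3 ≤ 3 steps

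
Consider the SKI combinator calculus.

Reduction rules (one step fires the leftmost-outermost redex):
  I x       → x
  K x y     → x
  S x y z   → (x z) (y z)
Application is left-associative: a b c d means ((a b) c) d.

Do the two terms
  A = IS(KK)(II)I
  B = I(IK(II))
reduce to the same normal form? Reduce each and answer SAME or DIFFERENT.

Term A:
  start: IS(KK)(II)I
  [1] S(KK)(II)I
  [2] KKI(III)
  [3] K(III)
  [4] K(II)
  [5] KI

Term B:
  start: I(IK(II))
  [1] IK(II)
  [2] K(II)
  [3] KI

Answer: SAME — A ⇓ KI, B ⇓ KI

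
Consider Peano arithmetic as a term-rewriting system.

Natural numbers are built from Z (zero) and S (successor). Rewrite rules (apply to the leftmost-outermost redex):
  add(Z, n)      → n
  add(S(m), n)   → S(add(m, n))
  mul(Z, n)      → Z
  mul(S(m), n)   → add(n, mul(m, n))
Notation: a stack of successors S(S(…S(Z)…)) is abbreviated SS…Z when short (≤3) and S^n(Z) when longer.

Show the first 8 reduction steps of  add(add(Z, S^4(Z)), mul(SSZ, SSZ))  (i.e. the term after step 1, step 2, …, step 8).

Answer: after 8 steps: S(S(S(S(S(add(SZ, mul(SZ, SSZ)))))))

Derivation:
  start: add(add(Z, S^4(Z)), mul(SSZ, SSZ))
  step 1: add(S^4(Z), mul(SSZ, SSZ))
  step 2: S(add(SSSZ, mul(SSZ, SSZ)))
  step 3: S(S(add(SSZ, mul(SSZ, SSZ))))
  step 4: S(S(S(add(SZ, mul(SSZ, SSZ)))))
  step 5: S(S(S(S(add(Z, mul(SSZ, SSZ))))))
  step 6: S(S(S(S(mul(SSZ, SSZ)))))
  step 7: S(S(S(S(add(SSZ, mul(SZ, SSZ))))))
  step 8: S(S(S(S(S(add(SZ, mul(SZ, SSZ)))))))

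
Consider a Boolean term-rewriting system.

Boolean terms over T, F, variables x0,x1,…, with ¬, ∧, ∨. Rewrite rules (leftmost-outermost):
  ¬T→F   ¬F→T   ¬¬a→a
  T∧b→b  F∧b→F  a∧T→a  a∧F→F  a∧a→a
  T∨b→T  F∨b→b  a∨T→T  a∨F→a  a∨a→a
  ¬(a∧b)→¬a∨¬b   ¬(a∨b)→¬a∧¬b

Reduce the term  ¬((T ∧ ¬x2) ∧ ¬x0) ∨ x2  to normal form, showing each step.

Answer: normal form = (x2 ∨ x0) ∨ x2  (in 6 steps)

Derivation:
  start: ¬((T ∧ ¬x2) ∧ ¬x0) ∨ x2
  →1  (¬(T ∧ ¬x2) ∨ ¬¬x0) ∨ x2
  →2  ((¬T ∨ ¬¬x2) ∨ ¬¬x0) ∨ x2
  →3  ((F ∨ ¬¬x2) ∨ ¬¬x0) ∨ x2
  →4  (¬¬x2 ∨ ¬¬x0) ∨ x2
  →5  (x2 ∨ ¬¬x0) ∨ x2
  →6  (x2 ∨ x0) ∨ x2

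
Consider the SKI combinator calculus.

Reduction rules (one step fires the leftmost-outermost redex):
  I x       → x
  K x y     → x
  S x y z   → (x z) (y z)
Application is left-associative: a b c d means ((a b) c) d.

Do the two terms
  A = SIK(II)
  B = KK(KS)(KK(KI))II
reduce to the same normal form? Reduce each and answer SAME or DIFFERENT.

Term A:
  start: SIK(II)
  [1] I(II)(K(II))
  [2] II(K(II))
  [3] I(K(II))
  [4] K(II)
  [5] KI

Term B:
  start: KK(KS)(KK(KI))II
  [1] K(KK(KI))II
  [2] KK(KI)I
  [3] KI

Answer: SAME — A ⇓ KI, B ⇓ KI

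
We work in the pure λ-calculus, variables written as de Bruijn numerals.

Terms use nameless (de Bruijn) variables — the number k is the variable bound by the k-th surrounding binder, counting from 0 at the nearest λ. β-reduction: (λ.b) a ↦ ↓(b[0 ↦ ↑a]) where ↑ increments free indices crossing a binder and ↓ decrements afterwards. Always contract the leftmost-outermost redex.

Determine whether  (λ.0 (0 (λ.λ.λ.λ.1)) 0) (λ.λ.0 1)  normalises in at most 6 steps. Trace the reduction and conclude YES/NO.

Answer: YES — reaches normal form λ.0 (λ.0 (λ.λ.λ.λ.1)) in 5 ≤ 6 steps

Derivation:
  start: (λ.0 (0 (λ.λ.λ.λ.1)) 0) (λ.λ.0 1)
  [1] (λ.λ.0 1) ((λ.λ.0 1) (λ.λ.λ.λ.1)) (λ.λ.0 1)
  [2] (λ.0 ((λ.λ.0 1) (λ.λ.λ.λ.1))) (λ.λ.0 1)
  [3] (λ.λ.0 1) ((λ.λ.0 1) (λ.λ.λ.λ.1))
  [4] λ.0 ((λ.λ.0 1) (λ.λ.λ.λ.1))
  [5] λ.0 (λ.0 (λ.λ.λ.λ.1))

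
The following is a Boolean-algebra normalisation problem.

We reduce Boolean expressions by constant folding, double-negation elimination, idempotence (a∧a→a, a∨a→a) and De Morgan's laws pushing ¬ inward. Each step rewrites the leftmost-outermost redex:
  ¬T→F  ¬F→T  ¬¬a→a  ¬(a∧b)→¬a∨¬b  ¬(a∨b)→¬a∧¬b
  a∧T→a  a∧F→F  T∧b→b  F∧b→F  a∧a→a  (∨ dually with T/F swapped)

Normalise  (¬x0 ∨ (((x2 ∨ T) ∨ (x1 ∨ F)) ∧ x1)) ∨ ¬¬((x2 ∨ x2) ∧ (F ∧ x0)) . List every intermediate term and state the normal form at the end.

Answer: normal form = ¬x0 ∨ x1  (in 8 steps)

Reduction:
  start: (¬x0 ∨ (((x2 ∨ T) ∨ (x1 ∨ F)) ∧ x1)) ∨ ¬¬((x2 ∨ x2) ∧ (F ∧ x0))
  →1  (¬x0 ∨ ((T ∨ (x1 ∨ F)) ∧ x1)) ∨ ¬¬((x2 ∨ x2) ∧ (F ∧ x0))
  →2  (¬x0 ∨ (T ∧ x1)) ∨ ¬¬((x2 ∨ x2) ∧ (F ∧ x0))
  →3  (¬x0 ∨ x1) ∨ ¬¬((x2 ∨ x2) ∧ (F ∧ x0))
  →4  (¬x0 ∨ x1) ∨ ((x2 ∨ x2) ∧ (F ∧ x0))
  →5  (¬x0 ∨ x1) ∨ (x2 ∧ (F ∧ x0))
  →6  (¬x0 ∨ x1) ∨ (x2 ∧ F)
  →7  (¬x0 ∨ x1) ∨ F
  →8  ¬x0 ∨ x1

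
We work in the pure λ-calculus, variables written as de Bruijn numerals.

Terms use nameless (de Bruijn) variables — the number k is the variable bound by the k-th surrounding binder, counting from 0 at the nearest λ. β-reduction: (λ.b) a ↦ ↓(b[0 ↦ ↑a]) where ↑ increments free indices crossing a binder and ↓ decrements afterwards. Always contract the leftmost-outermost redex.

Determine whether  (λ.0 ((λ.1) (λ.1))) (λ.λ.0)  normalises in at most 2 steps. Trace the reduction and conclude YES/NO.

  start: (λ.0 ((λ.1) (λ.1))) (λ.λ.0)
  →1  (λ.λ.0) ((λ.λ.λ.0) (λ.λ.λ.0))
  →2  λ.0

Answer: YES — reaches normal form λ.0 in 2 ≤ 2 steps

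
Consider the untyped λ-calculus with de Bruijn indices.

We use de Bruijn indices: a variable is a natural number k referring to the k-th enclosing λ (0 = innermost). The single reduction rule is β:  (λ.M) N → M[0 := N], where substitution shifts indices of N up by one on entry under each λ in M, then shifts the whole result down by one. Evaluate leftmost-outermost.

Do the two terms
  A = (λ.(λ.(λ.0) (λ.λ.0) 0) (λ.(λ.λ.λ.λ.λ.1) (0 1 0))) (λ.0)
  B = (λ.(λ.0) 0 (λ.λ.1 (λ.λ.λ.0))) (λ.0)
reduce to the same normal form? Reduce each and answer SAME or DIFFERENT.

Answer: DIFFERENT — A ⇓ λ.0, B ⇓ λ.λ.1 (λ.λ.λ.0)

Reduction:
Term A:
  start: (λ.(λ.(λ.0) (λ.λ.0) 0) (λ.(λ.λ.λ.λ.λ.1) (0 1 0))) (λ.0)
  step 1: (λ.(λ.0) (λ.λ.0) 0) (λ.(λ.λ.λ.λ.λ.1) (0 (λ.0) 0))
  step 2: (λ.0) (λ.λ.0) (λ.(λ.λ.λ.λ.λ.1) (0 (λ.0) 0))
  step 3: (λ.λ.0) (λ.(λ.λ.λ.λ.λ.1) (0 (λ.0) 0))
  step 4: λ.0

Term B:
  start: (λ.(λ.0) 0 (λ.λ.1 (λ.λ.λ.0))) (λ.0)
  step 1: (λ.0) (λ.0) (λ.λ.1 (λ.λ.λ.0))
  step 2: (λ.0) (λ.λ.1 (λ.λ.λ.0))
  step 3: λ.λ.1 (λ.λ.λ.0)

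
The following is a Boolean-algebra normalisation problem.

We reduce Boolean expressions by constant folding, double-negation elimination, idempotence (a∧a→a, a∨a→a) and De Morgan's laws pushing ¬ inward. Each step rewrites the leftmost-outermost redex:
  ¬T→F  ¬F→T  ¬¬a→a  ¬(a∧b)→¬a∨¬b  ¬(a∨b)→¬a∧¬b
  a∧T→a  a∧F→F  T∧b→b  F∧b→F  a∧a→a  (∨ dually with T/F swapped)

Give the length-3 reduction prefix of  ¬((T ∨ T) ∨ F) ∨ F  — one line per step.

Answer: after 3 steps: (¬T ∧ ¬T) ∧ ¬F

Reduction:
  start: ¬((T ∨ T) ∨ F) ∨ F
  step 1: ¬((T ∨ T) ∨ F)
  step 2: ¬(T ∨ T) ∧ ¬F
  step 3: (¬T ∧ ¬T) ∧ ¬F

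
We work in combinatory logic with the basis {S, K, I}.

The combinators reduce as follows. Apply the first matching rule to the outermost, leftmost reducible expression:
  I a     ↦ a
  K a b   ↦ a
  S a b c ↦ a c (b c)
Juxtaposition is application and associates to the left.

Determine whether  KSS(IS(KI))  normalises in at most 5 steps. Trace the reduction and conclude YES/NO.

  start: KSS(IS(KI))
  step 1: S(IS(KI))
  step 2: S(S(KI))

Answer: YES — reaches normal form S(S(KI)) in 2 ≤ 5 steps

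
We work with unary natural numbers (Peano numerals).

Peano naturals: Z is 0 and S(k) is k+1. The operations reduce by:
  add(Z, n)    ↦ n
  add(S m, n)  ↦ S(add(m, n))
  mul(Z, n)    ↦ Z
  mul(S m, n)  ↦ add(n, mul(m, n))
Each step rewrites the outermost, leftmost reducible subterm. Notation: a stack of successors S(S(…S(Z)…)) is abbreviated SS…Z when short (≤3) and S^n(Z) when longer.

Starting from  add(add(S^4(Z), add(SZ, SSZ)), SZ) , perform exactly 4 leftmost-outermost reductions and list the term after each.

Answer: after 4 steps: S(S(add(add(SSZ, add(SZ, SSZ)), SZ)))

Working:
  start: add(add(S^4(Z), add(SZ, SSZ)), SZ)
  →1  add(S(add(SSSZ, add(SZ, SSZ))), SZ)
  →2  S(add(add(SSSZ, add(SZ, SSZ)), SZ))
  →3  S(add(S(add(SSZ, add(SZ, SSZ))), SZ))
  →4  S(S(add(add(SSZ, add(SZ, SSZ)), SZ)))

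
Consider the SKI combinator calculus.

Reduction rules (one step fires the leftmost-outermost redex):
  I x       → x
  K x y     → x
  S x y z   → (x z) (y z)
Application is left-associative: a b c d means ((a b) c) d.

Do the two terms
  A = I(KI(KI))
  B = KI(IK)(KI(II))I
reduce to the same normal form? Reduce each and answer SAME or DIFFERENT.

Answer: SAME — A ⇓ I, B ⇓ I

Derivation:
Term A:
  start: I(KI(KI))
  step 1: KI(KI)
  step 2: I

Term B:
  start: KI(IK)(KI(II))I
  step 1: I(KI(II))I
  step 2: KI(II)I
  step 3: II
  step 4: I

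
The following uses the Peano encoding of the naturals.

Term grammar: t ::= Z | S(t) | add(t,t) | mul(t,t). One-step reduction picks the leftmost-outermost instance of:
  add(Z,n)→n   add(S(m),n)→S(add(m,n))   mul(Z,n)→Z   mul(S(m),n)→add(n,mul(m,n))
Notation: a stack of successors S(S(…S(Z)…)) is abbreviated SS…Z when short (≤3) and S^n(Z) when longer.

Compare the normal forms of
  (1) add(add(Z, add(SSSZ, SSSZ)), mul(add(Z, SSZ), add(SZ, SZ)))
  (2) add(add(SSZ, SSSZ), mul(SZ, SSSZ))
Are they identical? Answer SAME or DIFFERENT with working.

Answer: DIFFERENT — A ⇓ S^10(Z), B ⇓ S^8(Z)

Working:
Term A:
  start: add(add(Z, add(SSSZ, SSSZ)), mul(add(Z, SSZ), add(SZ, SZ)))
  step 1: add(add(SSSZ, SSSZ), mul(add(Z, SSZ), add(SZ, SZ)))
  step 2: add(S(add(SSZ, SSSZ)), mul(add(Z, SSZ), add(SZ, SZ)))
  step 3: S(add(add(SSZ, SSSZ), mul(add(Z, SSZ), add(SZ, SZ))))
  step 4: S(add(S(add(SZ, SSSZ)), mul(add(Z, SSZ), add(SZ, SZ))))
  step 5: S(S(add(add(SZ, SSSZ), mul(add(Z, SSZ), add(SZ, SZ)))))
  step 6: S(S(add(S(add(Z, SSSZ)), mul(add(Z, SSZ), add(SZ, SZ)))))
  step 7: S(S(S(add(add(Z, SSSZ), mul(add(Z, SSZ), add(SZ, SZ))))))
  step 8: S(S(S(add(SSSZ, mul(add(Z, SSZ), add(SZ, SZ))))))
  step 9: S(S(S(S(add(SSZ, mul(add(Z, SSZ), add(SZ, SZ)))))))
  step 10: S(S(S(S(S(add(SZ, mul(add(Z, SSZ), add(SZ, SZ))))))))
  step 11: S(S(S(S(S(S(add(Z, mul(add(Z, SSZ), add(SZ, SZ)))))))))
  step 12: S(S(S(S(S(S(mul(add(Z, SSZ), add(SZ, SZ))))))))
  step 13: S(S(S(S(S(S(mul(SSZ, add(SZ, SZ))))))))
  step 14: S(S(S(S(S(S(add(add(SZ, SZ), mul(SZ, add(SZ, SZ)))))))))
  step 15: S(S(S(S(S(S(add(S(add(Z, SZ)), mul(SZ, add(SZ, SZ)))))))))
  step 16: S(S(S(S(S(S(S(add(add(Z, SZ), mul(SZ, add(SZ, SZ))))))))))
  step 17: S(S(S(S(S(S(S(add(SZ, mul(SZ, add(SZ, SZ))))))))))
  step 18: S(S(S(S(S(S(S(S(add(Z, mul(SZ, add(SZ, SZ)))))))))))
  step 19: S(S(S(S(S(S(S(S(mul(SZ, add(SZ, SZ))))))))))
  step 20: S(S(S(S(S(S(S(S(add(add(SZ, SZ), mul(Z, add(SZ, SZ)))))))))))
  step 21: S(S(S(S(S(S(S(S(add(S(add(Z, SZ)), mul(Z, add(SZ, SZ)))))))))))
  step 22: S(S(S(S(S(S(S(S(S(add(add(Z, SZ), mul(Z, add(SZ, SZ))))))))))))
  step 23: S(S(S(S(S(S(S(S(S(add(SZ, mul(Z, add(SZ, SZ))))))))))))
  step 24: S(S(S(S(S(S(S(S(S(S(add(Z, mul(Z, add(SZ, SZ)))))))))))))
  step 25: S(S(S(S(S(S(S(S(S(S(mul(Z, add(SZ, SZ))))))))))))
  step 26: S^10(Z)

Term B:
  start: add(add(SSZ, SSSZ), mul(SZ, SSSZ))
  step 1: add(S(add(SZ, SSSZ)), mul(SZ, SSSZ))
  step 2: S(add(add(SZ, SSSZ), mul(SZ, SSSZ)))
  step 3: S(add(S(add(Z, SSSZ)), mul(SZ, SSSZ)))
  step 4: S(S(add(add(Z, SSSZ), mul(SZ, SSSZ))))
  step 5: S(S(add(SSSZ, mul(SZ, SSSZ))))
  step 6: S(S(S(add(SSZ, mul(SZ, SSSZ)))))
  step 7: S(S(S(S(add(SZ, mul(SZ, SSSZ))))))
  step 8: S(S(S(S(S(add(Z, mul(SZ, SSSZ)))))))
  step 9: S(S(S(S(S(mul(SZ, SSSZ))))))
  step 10: S(S(S(S(S(add(SSSZ, mul(Z, SSSZ)))))))
  step 11: S(S(S(S(S(S(add(SSZ, mul(Z, SSSZ))))))))
  step 12: S(S(S(S(S(S(S(add(SZ, mul(Z, SSSZ)))))))))
  step 13: S(S(S(S(S(S(S(S(add(Z, mul(Z, SSSZ))))))))))
  step 14: S(S(S(S(S(S(S(S(mul(Z, SSSZ)))))))))
  step 15: S^8(Z)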